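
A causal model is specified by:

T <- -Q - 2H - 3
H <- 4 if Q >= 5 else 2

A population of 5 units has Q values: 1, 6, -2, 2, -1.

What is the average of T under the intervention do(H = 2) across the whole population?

-8.2

Under do(H=2), H's equation is replaced by H=2 for every unit. Per-unit T: -8, -13, -5, -9, -6. Mean = -8.2.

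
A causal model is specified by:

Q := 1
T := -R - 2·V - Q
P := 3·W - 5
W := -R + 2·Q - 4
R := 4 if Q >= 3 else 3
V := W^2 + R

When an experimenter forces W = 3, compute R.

Under do(W=3), the mechanism W := -R + 2·Q - 4 is discarded; W is fixed at 3.
Since R is not a descendant of the intervened variable, it is unaffected.
R = 4 if Q >= 3 else 3  [with Q=1]  = 3

3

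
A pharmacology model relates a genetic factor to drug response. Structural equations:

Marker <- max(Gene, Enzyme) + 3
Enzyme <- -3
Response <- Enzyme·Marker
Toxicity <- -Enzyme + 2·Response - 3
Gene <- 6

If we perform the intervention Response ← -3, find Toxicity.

-6

Intervening sets Response = -3 and removes its equation (Response <- Enzyme·Marker).
Toxicity = -Enzyme + 2·Response - 3  [with Enzyme=-3, Response=-3]  = -6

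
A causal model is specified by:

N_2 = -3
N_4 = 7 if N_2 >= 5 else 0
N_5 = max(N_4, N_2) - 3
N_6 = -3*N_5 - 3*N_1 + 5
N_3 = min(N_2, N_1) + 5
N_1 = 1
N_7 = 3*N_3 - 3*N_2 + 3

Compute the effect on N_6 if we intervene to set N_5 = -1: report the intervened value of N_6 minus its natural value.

The intervention breaks the incoming arrows to N_5: N_5 = max(N_4, N_2) - 3 no longer applies, and N_5 = -1.
N_6 = -3*N_5 - 3*N_1 + 5  [with N_5=-1, N_1=1]  = 5
Without intervention: N_4 = 7 if N_2 >= 5 else 0  [with N_2=-3]  = 0; N_5 = max(N_4, N_2) - 3  [with N_4=0, N_2=-3]  = -3; N_6 = -3*N_5 - 3*N_1 + 5  [with N_5=-3, N_1=1]  = 11.
Change = 5 − 11 = -6.

-6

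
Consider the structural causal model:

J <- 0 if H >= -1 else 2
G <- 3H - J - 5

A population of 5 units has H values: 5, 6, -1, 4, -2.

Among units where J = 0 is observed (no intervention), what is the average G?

5.5

Conditioning on J=0 selects the 4 unit(s) with H ∈ {5, 6, -1, 4}. Their G values: 10, 13, -8, 7. Mean = 5.5.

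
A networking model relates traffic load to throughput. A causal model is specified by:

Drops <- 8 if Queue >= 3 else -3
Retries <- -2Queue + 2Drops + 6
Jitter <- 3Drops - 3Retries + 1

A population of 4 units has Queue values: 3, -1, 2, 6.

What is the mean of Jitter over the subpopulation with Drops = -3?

E[Jitter|Drops=-3] averages over only the 2 units with Drops=-3 (Queue = -1, 2): Jitter = -14, 4, mean -5.

-5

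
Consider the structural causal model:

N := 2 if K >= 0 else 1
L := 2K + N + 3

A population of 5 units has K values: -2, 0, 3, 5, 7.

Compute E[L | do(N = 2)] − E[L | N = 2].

The intervention sets N=2 in all 5 units regardless of K. Recomputing L per unit gives 1, 5, 11, 15, 19; average 10.2.
Observing N=2 restricts to units where N's equation naturally yields 2: K ∈ {0, 3, 5, 7}. In that subpopulation L = 5, 11, 15, 19, mean 12.5.
Difference = 10.2 − 12.5 = -2.3.

-2.3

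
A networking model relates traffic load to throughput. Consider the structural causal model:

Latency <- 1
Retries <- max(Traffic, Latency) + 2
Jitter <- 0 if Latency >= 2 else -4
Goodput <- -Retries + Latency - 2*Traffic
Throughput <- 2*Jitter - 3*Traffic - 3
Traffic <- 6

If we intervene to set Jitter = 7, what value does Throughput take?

Intervening sets Jitter = 7 and removes its equation (Jitter <- 0 if Latency >= 2 else -4).
Throughput = 2*Jitter - 3*Traffic - 3  [with Jitter=7, Traffic=6]  = -7

-7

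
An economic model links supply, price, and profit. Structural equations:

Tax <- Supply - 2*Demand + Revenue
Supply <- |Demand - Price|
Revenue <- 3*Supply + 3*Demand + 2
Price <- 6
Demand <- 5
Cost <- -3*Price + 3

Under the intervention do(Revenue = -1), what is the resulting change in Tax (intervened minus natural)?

The intervention breaks the incoming arrows to Revenue: Revenue <- 3*Supply + 3*Demand + 2 no longer applies, and Revenue = -1.
Supply = |Demand - Price|  [with Demand=5, Price=6]  = 1
Tax = Supply - 2*Demand + Revenue  [with Supply=1, Demand=5, Revenue=-1]  = -10
Without intervention: Supply = |Demand - Price|  [with Demand=5, Price=6]  = 1; Revenue = 3*Supply + 3*Demand + 2  [with Supply=1, Demand=5]  = 20; Tax = Supply - 2*Demand + Revenue  [with Supply=1, Demand=5, Revenue=20]  = 11.
Change = -10 − 11 = -21.

-21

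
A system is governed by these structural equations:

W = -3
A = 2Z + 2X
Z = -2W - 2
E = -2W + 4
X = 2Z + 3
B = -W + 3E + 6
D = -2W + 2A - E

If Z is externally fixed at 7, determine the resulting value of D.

Under do(Z=7), the mechanism Z = -2W - 2 is discarded; Z is fixed at 7.
E = -2W + 4  [with W=-3]  = 10
X = 2Z + 3  [with Z=7]  = 17
A = 2Z + 2X  [with Z=7, X=17]  = 48
D = -2W + 2A - E  [with W=-3, A=48, E=10]  = 92

92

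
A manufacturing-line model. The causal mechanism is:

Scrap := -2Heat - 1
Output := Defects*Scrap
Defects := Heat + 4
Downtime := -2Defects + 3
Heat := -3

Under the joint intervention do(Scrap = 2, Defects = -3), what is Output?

The joint intervention fixes Scrap = 2, Defects = -3, removing each variable's own equation.
Output = Defects*Scrap  [with Defects=-3, Scrap=2]  = -6

-6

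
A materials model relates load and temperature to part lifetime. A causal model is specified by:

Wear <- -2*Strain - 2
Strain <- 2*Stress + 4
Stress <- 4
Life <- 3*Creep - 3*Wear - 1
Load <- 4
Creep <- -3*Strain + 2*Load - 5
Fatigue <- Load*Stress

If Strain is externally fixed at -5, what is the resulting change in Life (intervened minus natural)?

51

The intervention breaks the incoming arrows to Strain: Strain <- 2*Stress + 4 no longer applies, and Strain = -5.
Creep = -3*Strain + 2*Load - 5  [with Strain=-5, Load=4]  = 18
Wear = -2*Strain - 2  [with Strain=-5]  = 8
Life = 3*Creep - 3*Wear - 1  [with Creep=18, Wear=8]  = 29
Without intervention: Strain = 2*Stress + 4  [with Stress=4]  = 12; Creep = -3*Strain + 2*Load - 5  [with Strain=12, Load=4]  = -33; Wear = -2*Strain - 2  [with Strain=12]  = -26; Life = 3*Creep - 3*Wear - 1  [with Creep=-33, Wear=-26]  = -22.
Change = 29 − (-22) = 51.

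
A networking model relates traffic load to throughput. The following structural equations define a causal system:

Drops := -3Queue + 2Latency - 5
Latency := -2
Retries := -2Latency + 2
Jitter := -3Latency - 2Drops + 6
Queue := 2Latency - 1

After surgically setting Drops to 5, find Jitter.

2

do(Drops=5) replaces the equation Drops := -3Queue + 2Latency - 5 with the constant Drops = 5.
Jitter = -3Latency - 2Drops + 6  [with Latency=-2, Drops=5]  = 2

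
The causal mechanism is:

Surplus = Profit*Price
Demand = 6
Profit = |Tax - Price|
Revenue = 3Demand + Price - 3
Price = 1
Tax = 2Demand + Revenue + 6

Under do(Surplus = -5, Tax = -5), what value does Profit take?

6

Setting Surplus = -5, Tax = -5 by intervention discards those variables' equations.
Profit = |Tax - Price|  [with Tax=-5, Price=1]  = 6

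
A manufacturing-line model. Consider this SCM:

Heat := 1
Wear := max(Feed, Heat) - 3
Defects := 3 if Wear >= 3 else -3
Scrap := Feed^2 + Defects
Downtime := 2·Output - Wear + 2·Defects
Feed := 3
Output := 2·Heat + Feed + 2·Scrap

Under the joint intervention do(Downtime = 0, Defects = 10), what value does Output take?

43

Setting Downtime = 0, Defects = 10 by intervention discards those variables' equations.
Scrap = Feed^2 + Defects  [with Feed=3, Defects=10]  = 19
Output = 2·Heat + Feed + 2·Scrap  [with Heat=1, Feed=3, Scrap=19]  = 43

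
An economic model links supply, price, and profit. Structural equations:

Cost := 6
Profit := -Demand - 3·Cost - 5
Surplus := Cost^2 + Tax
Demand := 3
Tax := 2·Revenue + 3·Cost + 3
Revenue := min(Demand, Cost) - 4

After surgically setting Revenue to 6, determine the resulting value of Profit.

-26

do(Revenue=6) replaces the equation Revenue := min(Demand, Cost) - 4 with the constant Revenue = 6.
Profit is not downstream of the intervention, so its value is determined by the original equations.
Profit = -Demand - 3·Cost - 5  [with Demand=3, Cost=6]  = -26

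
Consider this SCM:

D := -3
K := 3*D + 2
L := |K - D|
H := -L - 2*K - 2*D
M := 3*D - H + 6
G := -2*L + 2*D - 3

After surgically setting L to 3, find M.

do(L=3) replaces the equation L := |K - D| with the constant L = 3.
K = 3*D + 2  [with D=-3]  = -7
H = -L - 2*K - 2*D  [with L=3, K=-7, D=-3]  = 17
M = 3*D - H + 6  [with D=-3, H=17]  = -20

-20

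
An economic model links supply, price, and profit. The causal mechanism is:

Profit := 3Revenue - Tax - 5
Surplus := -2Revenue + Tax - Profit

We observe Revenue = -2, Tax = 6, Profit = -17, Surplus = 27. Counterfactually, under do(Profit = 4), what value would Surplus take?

6

The intervention breaks the incoming arrows to Profit: Profit := 3Revenue - Tax - 5 no longer applies, and Profit = 4.
Surplus = -2Revenue + Tax - Profit  [with Revenue=-2, Tax=6, Profit=4]  = 6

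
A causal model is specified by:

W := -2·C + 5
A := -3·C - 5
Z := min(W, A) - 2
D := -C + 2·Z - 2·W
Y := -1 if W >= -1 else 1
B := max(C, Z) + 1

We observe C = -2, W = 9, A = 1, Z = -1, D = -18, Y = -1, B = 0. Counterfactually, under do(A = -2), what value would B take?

-1

The intervention breaks the incoming arrows to A: A := -3·C - 5 no longer applies, and A = -2.
W = -2·C + 5  [with C=-2]  = 9
Z = min(W, A) - 2  [with W=9, A=-2]  = -4
B = max(C, Z) + 1  [with C=-2, Z=-4]  = -1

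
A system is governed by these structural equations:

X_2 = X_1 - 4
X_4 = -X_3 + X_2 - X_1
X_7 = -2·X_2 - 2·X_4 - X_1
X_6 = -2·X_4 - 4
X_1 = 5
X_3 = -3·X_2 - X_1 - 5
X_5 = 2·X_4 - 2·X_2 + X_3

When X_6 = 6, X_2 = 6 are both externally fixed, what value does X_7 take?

-75

Setting X_6 = 6, X_2 = 6 by intervention discards those variables' equations.
X_3 = -3·X_2 - X_1 - 5  [with X_2=6, X_1=5]  = -28
X_4 = -X_3 + X_2 - X_1  [with X_3=-28, X_2=6, X_1=5]  = 29
X_7 = -2·X_2 - 2·X_4 - X_1  [with X_2=6, X_4=29, X_1=5]  = -75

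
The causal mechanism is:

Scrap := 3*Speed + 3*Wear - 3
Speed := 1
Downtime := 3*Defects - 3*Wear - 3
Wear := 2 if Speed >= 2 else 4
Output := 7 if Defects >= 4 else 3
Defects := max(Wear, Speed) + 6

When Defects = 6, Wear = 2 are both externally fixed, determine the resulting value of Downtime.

Setting Defects = 6, Wear = 2 by intervention discards those variables' equations.
Downtime = 3*Defects - 3*Wear - 3  [with Defects=6, Wear=2]  = 9

9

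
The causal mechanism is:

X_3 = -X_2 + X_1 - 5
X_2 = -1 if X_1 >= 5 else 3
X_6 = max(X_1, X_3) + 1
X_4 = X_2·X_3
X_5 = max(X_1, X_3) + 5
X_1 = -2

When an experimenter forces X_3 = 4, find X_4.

12

The intervention breaks the incoming arrows to X_3: X_3 = -X_2 + X_1 - 5 no longer applies, and X_3 = 4.
X_2 = -1 if X_1 >= 5 else 3  [with X_1=-2]  = 3
X_4 = X_2·X_3  [with X_2=3, X_3=4]  = 12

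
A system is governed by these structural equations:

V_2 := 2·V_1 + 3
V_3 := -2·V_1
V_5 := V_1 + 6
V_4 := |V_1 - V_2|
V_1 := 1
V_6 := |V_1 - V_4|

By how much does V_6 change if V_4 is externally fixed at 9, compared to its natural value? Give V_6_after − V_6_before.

Under do(V_4=9), the mechanism V_4 := |V_1 - V_2| is discarded; V_4 is fixed at 9.
V_6 = |V_1 - V_4|  [with V_1=1, V_4=9]  = 8
Without intervention: V_2 = 2·V_1 + 3  [with V_1=1]  = 5; V_4 = |V_1 - V_2|  [with V_1=1, V_2=5]  = 4; V_6 = |V_1 - V_4|  [with V_1=1, V_4=4]  = 3.
Change = 8 − 3 = 5.

5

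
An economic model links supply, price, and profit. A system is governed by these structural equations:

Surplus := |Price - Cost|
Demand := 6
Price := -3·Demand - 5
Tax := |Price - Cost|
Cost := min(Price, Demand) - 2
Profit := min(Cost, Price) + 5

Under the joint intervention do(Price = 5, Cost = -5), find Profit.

0

Under do(Price = 5, Cost = -5), each intervened variable's structural equation is replaced by its fixed value.
Profit = min(Cost, Price) + 5  [with Cost=-5, Price=5]  = 0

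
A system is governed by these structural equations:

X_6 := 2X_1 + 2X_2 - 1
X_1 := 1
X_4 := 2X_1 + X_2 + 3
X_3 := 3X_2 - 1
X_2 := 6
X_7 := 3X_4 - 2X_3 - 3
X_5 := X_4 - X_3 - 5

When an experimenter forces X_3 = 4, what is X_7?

22

The intervention breaks the incoming arrows to X_3: X_3 := 3X_2 - 1 no longer applies, and X_3 = 4.
X_4 = 2X_1 + X_2 + 3  [with X_1=1, X_2=6]  = 11
X_7 = 3X_4 - 2X_3 - 3  [with X_4=11, X_3=4]  = 22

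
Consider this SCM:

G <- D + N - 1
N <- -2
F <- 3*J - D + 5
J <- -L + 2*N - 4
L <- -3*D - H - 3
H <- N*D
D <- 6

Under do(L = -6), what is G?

3

The intervention breaks the incoming arrows to L: L <- -3*D - H - 3 no longer applies, and L = -6.
No directed path runs from L to G, so G keeps its natural value.
G = D + N - 1  [with D=6, N=-2]  = 3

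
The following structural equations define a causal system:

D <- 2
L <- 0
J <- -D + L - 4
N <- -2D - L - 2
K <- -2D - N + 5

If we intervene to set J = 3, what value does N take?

The intervention breaks the incoming arrows to J: J <- -D + L - 4 no longer applies, and J = 3.
N is not downstream of the intervention, so its value is determined by the original equations.
N = -2D - L - 2  [with D=2, L=0]  = -6

-6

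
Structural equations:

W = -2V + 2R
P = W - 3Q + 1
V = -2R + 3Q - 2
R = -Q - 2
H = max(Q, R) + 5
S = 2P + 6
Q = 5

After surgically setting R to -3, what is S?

-110

Under do(R=-3), the mechanism R = -Q - 2 is discarded; R is fixed at -3.
V = -2R + 3Q - 2  [with R=-3, Q=5]  = 19
W = -2V + 2R  [with V=19, R=-3]  = -44
P = W - 3Q + 1  [with W=-44, Q=5]  = -58
S = 2P + 6  [with P=-58]  = -110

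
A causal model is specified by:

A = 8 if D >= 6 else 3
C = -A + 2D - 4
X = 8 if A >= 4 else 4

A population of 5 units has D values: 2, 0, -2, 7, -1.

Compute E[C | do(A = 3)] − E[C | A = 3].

2.9

do(A=3) breaks A's dependence on D. With A=3 fixed, C across the units is -3, -7, -11, 7, -9, mean -4.6.
Conditioning on A=3 selects the 4 unit(s) with D ∈ {2, 0, -2, -1}. Their C values: -3, -7, -11, -9. Mean = -7.5.
Difference = -4.6 − (-7.5) = 2.9.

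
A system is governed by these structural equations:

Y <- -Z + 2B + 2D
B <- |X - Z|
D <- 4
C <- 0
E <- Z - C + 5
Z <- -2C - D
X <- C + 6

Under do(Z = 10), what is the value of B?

4

Intervening sets Z = 10 and removes its equation (Z <- -2C - D).
X = C + 6  [with C=0]  = 6
B = |X - Z|  [with X=6, Z=10]  = 4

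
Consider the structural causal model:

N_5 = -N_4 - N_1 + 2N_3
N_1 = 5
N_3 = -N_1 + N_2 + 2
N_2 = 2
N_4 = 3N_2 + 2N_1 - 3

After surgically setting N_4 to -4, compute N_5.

Intervening sets N_4 = -4 and removes its equation (N_4 = 3N_2 + 2N_1 - 3).
N_3 = -N_1 + N_2 + 2  [with N_1=5, N_2=2]  = -1
N_5 = -N_4 - N_1 + 2N_3  [with N_4=-4, N_1=5, N_3=-1]  = -3

-3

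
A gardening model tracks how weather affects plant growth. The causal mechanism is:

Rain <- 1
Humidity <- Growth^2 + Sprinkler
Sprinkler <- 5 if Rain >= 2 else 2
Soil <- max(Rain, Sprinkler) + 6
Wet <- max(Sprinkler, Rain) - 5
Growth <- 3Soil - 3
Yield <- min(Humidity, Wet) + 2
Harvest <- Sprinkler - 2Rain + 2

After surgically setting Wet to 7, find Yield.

The intervention breaks the incoming arrows to Wet: Wet <- max(Sprinkler, Rain) - 5 no longer applies, and Wet = 7.
Sprinkler = 5 if Rain >= 2 else 2  [with Rain=1]  = 2
Soil = max(Rain, Sprinkler) + 6  [with Rain=1, Sprinkler=2]  = 8
Growth = 3Soil - 3  [with Soil=8]  = 21
Humidity = Growth^2 + Sprinkler  [with Growth=21, Sprinkler=2]  = 443
Yield = min(Humidity, Wet) + 2  [with Humidity=443, Wet=7]  = 9

9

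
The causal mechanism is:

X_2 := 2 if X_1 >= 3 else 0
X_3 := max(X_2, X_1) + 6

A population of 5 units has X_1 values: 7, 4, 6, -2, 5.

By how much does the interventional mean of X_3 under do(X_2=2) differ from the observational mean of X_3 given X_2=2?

-0.7

The intervention sets X_2=2 in all 5 units regardless of X_1. Recomputing X_3 per unit gives 13, 10, 12, 8, 11; average 10.8.
Conditioning on X_2=2 selects the 4 unit(s) with X_1 ∈ {7, 4, 6, 5}. Their X_3 values: 13, 10, 12, 11. Mean = 11.5.
Difference = 10.8 − 11.5 = -0.7.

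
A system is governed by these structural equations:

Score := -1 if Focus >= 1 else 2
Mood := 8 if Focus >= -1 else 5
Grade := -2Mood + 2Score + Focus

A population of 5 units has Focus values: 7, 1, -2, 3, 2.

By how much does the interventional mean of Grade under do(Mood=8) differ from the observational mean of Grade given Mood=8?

0.15

Every unit gets Mood=8 under the intervention. Grade values become -11, -17, -14, -15, -16; E[Grade|do(Mood=8)] = -14.6.
E[Grade|Mood=8] averages over only the 4 units with Mood=8 (Focus = 7, 1, 3, 2): Grade = -11, -17, -15, -16, mean -14.75.
Difference = -14.6 − (-14.75) = 0.15.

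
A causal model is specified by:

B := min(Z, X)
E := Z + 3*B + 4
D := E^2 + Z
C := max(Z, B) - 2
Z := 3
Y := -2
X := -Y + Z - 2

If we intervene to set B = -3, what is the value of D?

7

The intervention breaks the incoming arrows to B: B := min(Z, X) no longer applies, and B = -3.
E = Z + 3*B + 4  [with Z=3, B=-3]  = -2
D = E^2 + Z  [with E=-2, Z=3]  = 7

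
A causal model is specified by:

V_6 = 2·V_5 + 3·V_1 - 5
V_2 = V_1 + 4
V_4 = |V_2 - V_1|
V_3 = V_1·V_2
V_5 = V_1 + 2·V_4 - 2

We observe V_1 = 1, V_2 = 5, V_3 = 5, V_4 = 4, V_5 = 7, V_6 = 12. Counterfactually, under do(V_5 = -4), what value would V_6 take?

-10

The intervention breaks the incoming arrows to V_5: V_5 = V_1 + 2·V_4 - 2 no longer applies, and V_5 = -4.
V_6 = 2·V_5 + 3·V_1 - 5  [with V_5=-4, V_1=1]  = -10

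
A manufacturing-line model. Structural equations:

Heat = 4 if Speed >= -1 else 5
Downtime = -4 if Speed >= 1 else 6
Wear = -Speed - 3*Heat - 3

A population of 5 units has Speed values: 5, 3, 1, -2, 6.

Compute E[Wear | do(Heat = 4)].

-17.6

do(Heat=4) breaks Heat's dependence on Speed. With Heat=4 fixed, Wear across the units is -20, -18, -16, -13, -21, mean -17.6.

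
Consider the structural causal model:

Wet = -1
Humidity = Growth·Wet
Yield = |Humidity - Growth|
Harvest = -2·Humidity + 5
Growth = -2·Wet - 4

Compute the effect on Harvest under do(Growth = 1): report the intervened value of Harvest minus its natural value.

do(Growth=1) replaces the equation Growth = -2·Wet - 4 with the constant Growth = 1.
Humidity = Growth·Wet  [with Growth=1, Wet=-1]  = -1
Harvest = -2·Humidity + 5  [with Humidity=-1]  = 7
Without intervention: Growth = -2·Wet - 4  [with Wet=-1]  = -2; Humidity = Growth·Wet  [with Growth=-2, Wet=-1]  = 2; Harvest = -2·Humidity + 5  [with Humidity=2]  = 1.
Change = 7 − 1 = 6.

6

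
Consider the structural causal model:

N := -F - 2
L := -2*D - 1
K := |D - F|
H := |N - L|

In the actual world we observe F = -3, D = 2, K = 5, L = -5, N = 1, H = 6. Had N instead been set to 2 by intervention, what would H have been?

The intervention breaks the incoming arrows to N: N := -F - 2 no longer applies, and N = 2.
L = -2*D - 1  [with D=2]  = -5
H = |N - L|  [with N=2, L=-5]  = 7

7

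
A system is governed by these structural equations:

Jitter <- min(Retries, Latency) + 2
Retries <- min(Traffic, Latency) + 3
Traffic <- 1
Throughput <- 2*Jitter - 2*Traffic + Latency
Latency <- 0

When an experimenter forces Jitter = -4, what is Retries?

Under do(Jitter=-4), the mechanism Jitter <- min(Retries, Latency) + 2 is discarded; Jitter is fixed at -4.
Since Retries is not a descendant of the intervened variable, it is unaffected.
Retries = min(Traffic, Latency) + 3  [with Traffic=1, Latency=0]  = 3

3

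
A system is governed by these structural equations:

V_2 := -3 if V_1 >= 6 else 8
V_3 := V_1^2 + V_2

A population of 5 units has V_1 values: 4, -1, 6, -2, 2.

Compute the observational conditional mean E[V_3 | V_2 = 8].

14.25

Conditioning on V_2=8 selects the 4 unit(s) with V_1 ∈ {4, -1, -2, 2}. Their V_3 values: 24, 9, 12, 12. Mean = 14.25.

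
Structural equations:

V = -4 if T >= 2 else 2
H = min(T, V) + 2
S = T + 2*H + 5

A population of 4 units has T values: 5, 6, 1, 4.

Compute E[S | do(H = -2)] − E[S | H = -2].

-1

do(H=-2) breaks H's dependence on T. With H=-2 fixed, S across the units is 6, 7, 2, 5, mean 5.
Conditioning on H=-2 selects the 3 unit(s) with T ∈ {5, 6, 4}. Their S values: 6, 7, 5. Mean = 6.
Difference = 5 − 6 = -1.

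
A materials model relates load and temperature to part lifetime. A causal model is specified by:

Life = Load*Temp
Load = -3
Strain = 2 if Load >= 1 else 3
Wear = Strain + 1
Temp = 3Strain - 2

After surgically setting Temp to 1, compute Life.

do(Temp=1) replaces the equation Temp = 3Strain - 2 with the constant Temp = 1.
Life = Load*Temp  [with Load=-3, Temp=1]  = -3

-3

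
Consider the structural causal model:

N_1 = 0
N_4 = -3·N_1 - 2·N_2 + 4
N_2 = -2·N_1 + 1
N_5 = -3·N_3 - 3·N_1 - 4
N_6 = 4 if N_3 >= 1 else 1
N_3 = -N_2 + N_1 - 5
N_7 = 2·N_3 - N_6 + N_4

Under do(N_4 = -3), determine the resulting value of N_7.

The intervention breaks the incoming arrows to N_4: N_4 = -3·N_1 - 2·N_2 + 4 no longer applies, and N_4 = -3.
N_2 = -2·N_1 + 1  [with N_1=0]  = 1
N_3 = -N_2 + N_1 - 5  [with N_2=1, N_1=0]  = -6
N_6 = 4 if N_3 >= 1 else 1  [with N_3=-6]  = 1
N_7 = 2·N_3 - N_6 + N_4  [with N_3=-6, N_6=1, N_4=-3]  = -16

-16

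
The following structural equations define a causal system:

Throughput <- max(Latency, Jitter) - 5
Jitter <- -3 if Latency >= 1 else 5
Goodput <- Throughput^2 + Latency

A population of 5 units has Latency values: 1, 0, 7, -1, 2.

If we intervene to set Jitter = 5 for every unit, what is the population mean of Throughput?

0.4

Every unit gets Jitter=5 under the intervention. Throughput values become 0, 0, 2, 0, 0; E[Throughput|do(Jitter=5)] = 0.4.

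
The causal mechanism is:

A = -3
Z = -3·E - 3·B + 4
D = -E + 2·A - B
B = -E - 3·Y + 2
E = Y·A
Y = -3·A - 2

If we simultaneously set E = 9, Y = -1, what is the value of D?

Setting E = 9, Y = -1 by intervention discards those variables' equations.
B = -E - 3·Y + 2  [with E=9, Y=-1]  = -4
D = -E + 2·A - B  [with E=9, A=-3, B=-4]  = -11

-11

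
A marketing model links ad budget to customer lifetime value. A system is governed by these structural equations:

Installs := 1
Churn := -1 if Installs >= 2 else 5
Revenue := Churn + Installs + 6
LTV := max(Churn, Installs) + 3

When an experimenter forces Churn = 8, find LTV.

Under do(Churn=8), the mechanism Churn := -1 if Installs >= 2 else 5 is discarded; Churn is fixed at 8.
LTV = max(Churn, Installs) + 3  [with Churn=8, Installs=1]  = 11

11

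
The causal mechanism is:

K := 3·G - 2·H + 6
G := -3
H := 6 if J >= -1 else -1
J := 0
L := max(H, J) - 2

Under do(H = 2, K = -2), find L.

0

Setting H = 2, K = -2 by intervention discards those variables' equations.
L = max(H, J) - 2  [with H=2, J=0]  = 0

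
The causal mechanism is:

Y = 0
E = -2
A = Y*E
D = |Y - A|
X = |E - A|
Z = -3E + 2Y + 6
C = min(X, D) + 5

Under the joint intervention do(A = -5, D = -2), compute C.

3

Under do(A = -5, D = -2), each intervened variable's structural equation is replaced by its fixed value.
X = |E - A|  [with E=-2, A=-5]  = 3
C = min(X, D) + 5  [with X=3, D=-2]  = 3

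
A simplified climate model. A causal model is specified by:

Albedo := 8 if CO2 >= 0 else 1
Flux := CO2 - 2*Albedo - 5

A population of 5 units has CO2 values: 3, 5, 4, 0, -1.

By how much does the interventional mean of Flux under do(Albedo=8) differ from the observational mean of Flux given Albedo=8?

-0.8

Every unit gets Albedo=8 under the intervention. Flux values become -18, -16, -17, -21, -22; E[Flux|do(Albedo=8)] = -18.8.
Observing Albedo=8 restricts to units where Albedo's equation naturally yields 8: CO2 ∈ {3, 5, 4, 0}. In that subpopulation Flux = -18, -16, -17, -21, mean -18.
Difference = -18.8 − (-18) = -0.8.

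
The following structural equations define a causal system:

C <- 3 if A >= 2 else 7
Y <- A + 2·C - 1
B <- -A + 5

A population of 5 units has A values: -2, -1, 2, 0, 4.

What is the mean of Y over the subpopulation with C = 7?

12

Observing C=7 restricts to units where C's equation naturally yields 7: A ∈ {-2, -1, 0}. In that subpopulation Y = 11, 12, 13, mean 12.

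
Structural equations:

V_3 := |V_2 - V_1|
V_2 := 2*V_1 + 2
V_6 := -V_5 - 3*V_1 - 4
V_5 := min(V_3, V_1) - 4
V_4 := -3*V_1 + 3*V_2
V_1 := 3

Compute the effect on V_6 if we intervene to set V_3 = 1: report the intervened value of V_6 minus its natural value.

2

The intervention breaks the incoming arrows to V_3: V_3 := |V_2 - V_1| no longer applies, and V_3 = 1.
V_5 = min(V_3, V_1) - 4  [with V_3=1, V_1=3]  = -3
V_6 = -V_5 - 3*V_1 - 4  [with V_5=-3, V_1=3]  = -10
Without intervention: V_2 = 2*V_1 + 2  [with V_1=3]  = 8; V_3 = |V_2 - V_1|  [with V_2=8, V_1=3]  = 5; V_5 = min(V_3, V_1) - 4  [with V_3=5, V_1=3]  = -1; V_6 = -V_5 - 3*V_1 - 4  [with V_5=-1, V_1=3]  = -12.
Change = -10 − (-12) = 2.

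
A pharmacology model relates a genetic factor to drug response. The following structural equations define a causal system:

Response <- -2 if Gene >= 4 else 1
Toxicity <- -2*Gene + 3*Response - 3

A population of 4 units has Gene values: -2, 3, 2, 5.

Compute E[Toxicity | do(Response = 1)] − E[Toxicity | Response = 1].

-2

Under do(Response=1), Response's equation is replaced by Response=1 for every unit. Per-unit Toxicity: 4, -6, -4, -10. Mean = -4.
E[Toxicity|Response=1] averages over only the 3 units with Response=1 (Gene = -2, 3, 2): Toxicity = 4, -6, -4, mean -2.
Difference = -4 − (-2) = -2.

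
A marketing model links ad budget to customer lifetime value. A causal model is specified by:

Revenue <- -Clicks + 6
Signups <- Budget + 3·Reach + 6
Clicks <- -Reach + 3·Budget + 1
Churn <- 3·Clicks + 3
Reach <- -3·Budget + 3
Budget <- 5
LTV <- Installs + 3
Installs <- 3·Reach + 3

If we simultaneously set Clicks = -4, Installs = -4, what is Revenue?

Under do(Clicks = -4, Installs = -4), each intervened variable's structural equation is replaced by its fixed value.
Revenue = -Clicks + 6  [with Clicks=-4]  = 10

10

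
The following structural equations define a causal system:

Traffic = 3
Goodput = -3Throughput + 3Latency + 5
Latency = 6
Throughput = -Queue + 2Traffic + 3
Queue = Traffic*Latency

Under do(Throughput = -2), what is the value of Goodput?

29

Intervening sets Throughput = -2 and removes its equation (Throughput = -Queue + 2Traffic + 3).
Goodput = -3Throughput + 3Latency + 5  [with Throughput=-2, Latency=6]  = 29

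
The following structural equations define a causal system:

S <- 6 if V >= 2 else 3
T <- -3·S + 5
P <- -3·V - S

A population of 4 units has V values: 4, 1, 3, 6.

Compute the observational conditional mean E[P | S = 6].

E[P|S=6] averages over only the 3 units with S=6 (V = 4, 3, 6): P = -18, -15, -24, mean -19.

-19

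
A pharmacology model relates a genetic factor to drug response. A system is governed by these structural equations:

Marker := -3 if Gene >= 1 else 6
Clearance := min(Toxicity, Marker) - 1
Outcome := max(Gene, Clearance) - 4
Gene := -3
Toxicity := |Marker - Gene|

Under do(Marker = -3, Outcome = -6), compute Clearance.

-4

The joint intervention fixes Marker = -3, Outcome = -6, removing each variable's own equation.
Toxicity = |Marker - Gene|  [with Marker=-3, Gene=-3]  = 0
Clearance = min(Toxicity, Marker) - 1  [with Toxicity=0, Marker=-3]  = -4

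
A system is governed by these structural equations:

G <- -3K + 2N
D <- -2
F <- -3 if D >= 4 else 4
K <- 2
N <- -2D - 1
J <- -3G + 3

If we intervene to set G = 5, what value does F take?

Under do(G=5), the mechanism G <- -3K + 2N is discarded; G is fixed at 5.
Since F is not a descendant of the intervened variable, it is unaffected.
F = -3 if D >= 4 else 4  [with D=-2]  = 4

4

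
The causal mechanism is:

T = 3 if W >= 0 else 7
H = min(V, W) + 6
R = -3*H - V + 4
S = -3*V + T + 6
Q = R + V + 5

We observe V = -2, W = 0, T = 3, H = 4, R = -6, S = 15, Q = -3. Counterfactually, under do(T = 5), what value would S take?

The intervention breaks the incoming arrows to T: T = 3 if W >= 0 else 7 no longer applies, and T = 5.
S = -3*V + T + 6  [with V=-2, T=5]  = 17

17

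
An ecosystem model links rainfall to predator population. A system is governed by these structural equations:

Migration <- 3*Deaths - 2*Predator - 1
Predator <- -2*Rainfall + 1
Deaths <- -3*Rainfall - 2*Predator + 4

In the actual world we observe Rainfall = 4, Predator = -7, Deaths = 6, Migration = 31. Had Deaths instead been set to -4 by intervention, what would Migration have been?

1

The intervention breaks the incoming arrows to Deaths: Deaths <- -3*Rainfall - 2*Predator + 4 no longer applies, and Deaths = -4.
Predator = -2*Rainfall + 1  [with Rainfall=4]  = -7
Migration = 3*Deaths - 2*Predator - 1  [with Deaths=-4, Predator=-7]  = 1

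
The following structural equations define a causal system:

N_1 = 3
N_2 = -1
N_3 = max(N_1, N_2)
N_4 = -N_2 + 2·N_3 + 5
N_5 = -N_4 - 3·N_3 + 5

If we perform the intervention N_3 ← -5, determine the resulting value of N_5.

do(N_3=-5) replaces the equation N_3 = max(N_1, N_2) with the constant N_3 = -5.
N_4 = -N_2 + 2·N_3 + 5  [with N_2=-1, N_3=-5]  = -4
N_5 = -N_4 - 3·N_3 + 5  [with N_4=-4, N_3=-5]  = 24

24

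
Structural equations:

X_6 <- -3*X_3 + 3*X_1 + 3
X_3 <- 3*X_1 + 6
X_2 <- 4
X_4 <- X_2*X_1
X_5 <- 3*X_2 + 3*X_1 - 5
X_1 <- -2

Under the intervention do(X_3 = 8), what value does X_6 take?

-27

The intervention breaks the incoming arrows to X_3: X_3 <- 3*X_1 + 6 no longer applies, and X_3 = 8.
X_6 = -3*X_3 + 3*X_1 + 3  [with X_3=8, X_1=-2]  = -27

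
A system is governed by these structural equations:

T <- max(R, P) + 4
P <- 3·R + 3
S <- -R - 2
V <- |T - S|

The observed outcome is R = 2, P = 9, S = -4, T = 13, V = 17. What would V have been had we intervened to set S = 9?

4

do(S=9) replaces the equation S <- -R - 2 with the constant S = 9.
P = 3·R + 3  [with R=2]  = 9
T = max(R, P) + 4  [with R=2, P=9]  = 13
V = |T - S|  [with T=13, S=9]  = 4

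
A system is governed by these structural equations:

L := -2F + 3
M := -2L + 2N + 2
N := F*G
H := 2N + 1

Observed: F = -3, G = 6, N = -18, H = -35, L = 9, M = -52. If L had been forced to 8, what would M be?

The intervention breaks the incoming arrows to L: L := -2F + 3 no longer applies, and L = 8.
N = F*G  [with F=-3, G=6]  = -18
M = -2L + 2N + 2  [with L=8, N=-18]  = -50

-50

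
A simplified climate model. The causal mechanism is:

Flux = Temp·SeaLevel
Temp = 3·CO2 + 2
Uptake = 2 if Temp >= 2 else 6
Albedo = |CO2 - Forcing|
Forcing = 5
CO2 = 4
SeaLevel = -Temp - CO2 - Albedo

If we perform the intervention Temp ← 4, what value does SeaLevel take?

-9

do(Temp=4) replaces the equation Temp = 3·CO2 + 2 with the constant Temp = 4.
Albedo = |CO2 - Forcing|  [with CO2=4, Forcing=5]  = 1
SeaLevel = -Temp - CO2 - Albedo  [with Temp=4, CO2=4, Albedo=1]  = -9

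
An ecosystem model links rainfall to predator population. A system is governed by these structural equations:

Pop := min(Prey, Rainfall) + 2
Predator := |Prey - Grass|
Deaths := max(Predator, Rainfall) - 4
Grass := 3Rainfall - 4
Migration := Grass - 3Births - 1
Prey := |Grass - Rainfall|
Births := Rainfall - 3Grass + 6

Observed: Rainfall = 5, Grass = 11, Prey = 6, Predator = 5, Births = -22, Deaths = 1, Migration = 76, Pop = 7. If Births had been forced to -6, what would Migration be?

28

Under do(Births=-6), the mechanism Births := Rainfall - 3Grass + 6 is discarded; Births is fixed at -6.
Grass = 3Rainfall - 4  [with Rainfall=5]  = 11
Migration = Grass - 3Births - 1  [with Grass=11, Births=-6]  = 28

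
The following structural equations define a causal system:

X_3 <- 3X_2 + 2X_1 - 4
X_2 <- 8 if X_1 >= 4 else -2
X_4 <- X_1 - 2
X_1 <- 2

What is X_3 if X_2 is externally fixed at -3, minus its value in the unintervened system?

The intervention breaks the incoming arrows to X_2: X_2 <- 8 if X_1 >= 4 else -2 no longer applies, and X_2 = -3.
X_3 = 3X_2 + 2X_1 - 4  [with X_2=-3, X_1=2]  = -9
Without intervention: X_2 = 8 if X_1 >= 4 else -2  [with X_1=2]  = -2; X_3 = 3X_2 + 2X_1 - 4  [with X_2=-2, X_1=2]  = -6.
Change = -9 − (-6) = -3.

-3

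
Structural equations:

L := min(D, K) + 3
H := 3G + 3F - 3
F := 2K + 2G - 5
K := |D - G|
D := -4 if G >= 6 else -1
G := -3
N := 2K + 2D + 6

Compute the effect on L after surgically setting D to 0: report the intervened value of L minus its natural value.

1

do(D=0) replaces the equation D := -4 if G >= 6 else -1 with the constant D = 0.
K = |D - G|  [with D=0, G=-3]  = 3
L = min(D, K) + 3  [with D=0, K=3]  = 3
Without intervention: D = -4 if G >= 6 else -1  [with G=-3]  = -1; K = |D - G|  [with D=-1, G=-3]  = 2; L = min(D, K) + 3  [with D=-1, K=2]  = 2.
Change = 3 − 2 = 1.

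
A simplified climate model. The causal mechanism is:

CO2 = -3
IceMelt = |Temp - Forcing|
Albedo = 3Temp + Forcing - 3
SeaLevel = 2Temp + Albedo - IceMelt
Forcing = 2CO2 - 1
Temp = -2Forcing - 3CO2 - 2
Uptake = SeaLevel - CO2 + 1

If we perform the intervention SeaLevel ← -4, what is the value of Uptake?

0

Intervening sets SeaLevel = -4 and removes its equation (SeaLevel = 2Temp + Albedo - IceMelt).
Uptake = SeaLevel - CO2 + 1  [with SeaLevel=-4, CO2=-3]  = 0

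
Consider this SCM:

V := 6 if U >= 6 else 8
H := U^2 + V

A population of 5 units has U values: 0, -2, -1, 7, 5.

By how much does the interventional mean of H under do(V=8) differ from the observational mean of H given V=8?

8.3

Every unit gets V=8 under the intervention. H values become 8, 12, 9, 57, 33; E[H|do(V=8)] = 23.8.
Conditioning on V=8 selects the 4 unit(s) with U ∈ {0, -2, -1, 5}. Their H values: 8, 12, 9, 33. Mean = 15.5.
Difference = 23.8 − 15.5 = 8.3.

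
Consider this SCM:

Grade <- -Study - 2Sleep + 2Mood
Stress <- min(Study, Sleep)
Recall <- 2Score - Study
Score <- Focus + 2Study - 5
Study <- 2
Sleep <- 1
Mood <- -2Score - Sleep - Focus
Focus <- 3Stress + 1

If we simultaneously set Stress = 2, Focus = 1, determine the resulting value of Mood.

-2

Setting Stress = 2, Focus = 1 by intervention discards those variables' equations.
Score = Focus + 2Study - 5  [with Focus=1, Study=2]  = 0
Mood = -2Score - Sleep - Focus  [with Score=0, Sleep=1, Focus=1]  = -2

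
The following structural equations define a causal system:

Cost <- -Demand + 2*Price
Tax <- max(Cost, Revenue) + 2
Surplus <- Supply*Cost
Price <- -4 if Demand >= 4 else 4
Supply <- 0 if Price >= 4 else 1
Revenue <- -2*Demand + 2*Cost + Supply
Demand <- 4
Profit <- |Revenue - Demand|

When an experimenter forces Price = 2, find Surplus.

0

do(Price=2) replaces the equation Price <- -4 if Demand >= 4 else 4 with the constant Price = 2.
Supply = 0 if Price >= 4 else 1  [with Price=2]  = 1
Cost = -Demand + 2*Price  [with Demand=4, Price=2]  = 0
Surplus = Supply*Cost  [with Supply=1, Cost=0]  = 0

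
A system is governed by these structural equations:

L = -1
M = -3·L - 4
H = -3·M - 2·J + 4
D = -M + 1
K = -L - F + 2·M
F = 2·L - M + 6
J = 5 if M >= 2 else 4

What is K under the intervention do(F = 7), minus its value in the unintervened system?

The intervention breaks the incoming arrows to F: F = 2·L - M + 6 no longer applies, and F = 7.
M = -3·L - 4  [with L=-1]  = -1
K = -L - F + 2·M  [with L=-1, F=7, M=-1]  = -8
Without intervention: M = -3·L - 4  [with L=-1]  = -1; F = 2·L - M + 6  [with L=-1, M=-1]  = 5; K = -L - F + 2·M  [with L=-1, F=5, M=-1]  = -6.
Change = -8 − (-6) = -2.

-2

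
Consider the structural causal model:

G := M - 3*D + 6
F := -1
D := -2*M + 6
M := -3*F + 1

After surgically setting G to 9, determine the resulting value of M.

4

The intervention breaks the incoming arrows to G: G := M - 3*D + 6 no longer applies, and G = 9.
Since M is not a descendant of the intervened variable, it is unaffected.
M = -3*F + 1  [with F=-1]  = 4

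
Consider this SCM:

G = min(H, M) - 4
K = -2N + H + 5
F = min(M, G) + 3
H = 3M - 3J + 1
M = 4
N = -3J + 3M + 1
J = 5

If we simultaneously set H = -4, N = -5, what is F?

-5

Under do(H = -4, N = -5), each intervened variable's structural equation is replaced by its fixed value.
G = min(H, M) - 4  [with H=-4, M=4]  = -8
F = min(M, G) + 3  [with M=4, G=-8]  = -5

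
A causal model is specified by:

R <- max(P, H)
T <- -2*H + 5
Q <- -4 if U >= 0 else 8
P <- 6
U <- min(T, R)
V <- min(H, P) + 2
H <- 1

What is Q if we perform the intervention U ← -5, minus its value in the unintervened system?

Intervening sets U = -5 and removes its equation (U <- min(T, R)).
Q = -4 if U >= 0 else 8  [with U=-5]  = 8
Without intervention: R = max(P, H)  [with P=6, H=1]  = 6; T = -2*H + 5  [with H=1]  = 3; U = min(T, R)  [with T=3, R=6]  = 3; Q = -4 if U >= 0 else 8  [with U=3]  = -4.
Change = 8 − (-4) = 12.

12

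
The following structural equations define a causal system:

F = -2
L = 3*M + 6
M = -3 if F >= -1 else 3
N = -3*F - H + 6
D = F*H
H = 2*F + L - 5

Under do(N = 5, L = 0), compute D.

18

Under do(N = 5, L = 0), each intervened variable's structural equation is replaced by its fixed value.
H = 2*F + L - 5  [with F=-2, L=0]  = -9
D = F*H  [with F=-2, H=-9]  = 18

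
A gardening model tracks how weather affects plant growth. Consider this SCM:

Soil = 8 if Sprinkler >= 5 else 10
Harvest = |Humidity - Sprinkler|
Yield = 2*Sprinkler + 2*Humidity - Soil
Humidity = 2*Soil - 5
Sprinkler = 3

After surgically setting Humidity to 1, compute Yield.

-2

The intervention breaks the incoming arrows to Humidity: Humidity = 2*Soil - 5 no longer applies, and Humidity = 1.
Soil = 8 if Sprinkler >= 5 else 10  [with Sprinkler=3]  = 10
Yield = 2*Sprinkler + 2*Humidity - Soil  [with Sprinkler=3, Humidity=1, Soil=10]  = -2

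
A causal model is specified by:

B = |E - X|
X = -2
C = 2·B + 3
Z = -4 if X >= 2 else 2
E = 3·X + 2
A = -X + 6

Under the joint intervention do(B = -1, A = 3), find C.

1

The joint intervention fixes B = -1, A = 3, removing each variable's own equation.
C = 2·B + 3  [with B=-1]  = 1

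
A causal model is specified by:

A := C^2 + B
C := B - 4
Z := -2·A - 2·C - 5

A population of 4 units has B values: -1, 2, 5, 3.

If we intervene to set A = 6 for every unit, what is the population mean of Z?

Every unit gets A=6 under the intervention. Z values become -7, -13, -19, -15; E[Z|do(A=6)] = -13.5.

-13.5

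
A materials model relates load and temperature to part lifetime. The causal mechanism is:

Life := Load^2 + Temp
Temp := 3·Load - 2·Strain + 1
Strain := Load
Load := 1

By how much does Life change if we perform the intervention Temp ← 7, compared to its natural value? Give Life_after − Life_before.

5

The intervention breaks the incoming arrows to Temp: Temp := 3·Load - 2·Strain + 1 no longer applies, and Temp = 7.
Life = Load^2 + Temp  [with Load=1, Temp=7]  = 8
Without intervention: Strain = Load  [with Load=1]  = 1; Temp = 3·Load - 2·Strain + 1  [with Load=1, Strain=1]  = 2; Life = Load^2 + Temp  [with Load=1, Temp=2]  = 3.
Change = 8 − 3 = 5.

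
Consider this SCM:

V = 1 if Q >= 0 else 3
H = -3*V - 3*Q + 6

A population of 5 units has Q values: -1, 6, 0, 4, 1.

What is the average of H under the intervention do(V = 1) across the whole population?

Under do(V=1), V's equation is replaced by V=1 for every unit. Per-unit H: 6, -15, 3, -9, 0. Mean = -3.

-3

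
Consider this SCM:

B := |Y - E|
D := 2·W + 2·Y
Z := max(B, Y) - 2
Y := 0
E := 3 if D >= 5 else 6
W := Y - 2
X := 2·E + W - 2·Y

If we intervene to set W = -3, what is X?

9

do(W=-3) replaces the equation W := Y - 2 with the constant W = -3.
D = 2·W + 2·Y  [with W=-3, Y=0]  = -6
E = 3 if D >= 5 else 6  [with D=-6]  = 6
X = 2·E + W - 2·Y  [with E=6, W=-3, Y=0]  = 9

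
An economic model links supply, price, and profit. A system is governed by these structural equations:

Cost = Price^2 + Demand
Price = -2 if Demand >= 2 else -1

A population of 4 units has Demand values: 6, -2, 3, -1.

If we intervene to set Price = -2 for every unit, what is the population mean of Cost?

Under do(Price=-2), Price's equation is replaced by Price=-2 for every unit. Per-unit Cost: 10, 2, 7, 3. Mean = 5.5.

5.5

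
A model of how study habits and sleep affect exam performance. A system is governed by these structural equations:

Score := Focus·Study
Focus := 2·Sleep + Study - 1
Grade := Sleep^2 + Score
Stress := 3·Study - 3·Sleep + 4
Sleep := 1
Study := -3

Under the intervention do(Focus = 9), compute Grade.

-26

Under do(Focus=9), the mechanism Focus := 2·Sleep + Study - 1 is discarded; Focus is fixed at 9.
Score = Focus·Study  [with Focus=9, Study=-3]  = -27
Grade = Sleep^2 + Score  [with Sleep=1, Score=-27]  = -26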